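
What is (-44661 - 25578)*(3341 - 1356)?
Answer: -139424415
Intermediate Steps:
(-44661 - 25578)*(3341 - 1356) = -70239*1985 = -139424415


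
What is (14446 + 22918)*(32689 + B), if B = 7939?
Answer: 1518024592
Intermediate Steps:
(14446 + 22918)*(32689 + B) = (14446 + 22918)*(32689 + 7939) = 37364*40628 = 1518024592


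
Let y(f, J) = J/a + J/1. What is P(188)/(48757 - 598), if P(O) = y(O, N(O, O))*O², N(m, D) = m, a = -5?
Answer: 26578688/240795 ≈ 110.38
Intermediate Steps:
y(f, J) = 4*J/5 (y(f, J) = J/(-5) + J/1 = J*(-⅕) + J*1 = -J/5 + J = 4*J/5)
P(O) = 4*O³/5 (P(O) = (4*O/5)*O² = 4*O³/5)
P(188)/(48757 - 598) = ((⅘)*188³)/(48757 - 598) = ((⅘)*6644672)/48159 = (26578688/5)*(1/48159) = 26578688/240795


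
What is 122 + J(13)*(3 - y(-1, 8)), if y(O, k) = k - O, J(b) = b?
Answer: 44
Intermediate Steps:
122 + J(13)*(3 - y(-1, 8)) = 122 + 13*(3 - (8 - 1*(-1))) = 122 + 13*(3 - (8 + 1)) = 122 + 13*(3 - 1*9) = 122 + 13*(3 - 9) = 122 + 13*(-6) = 122 - 78 = 44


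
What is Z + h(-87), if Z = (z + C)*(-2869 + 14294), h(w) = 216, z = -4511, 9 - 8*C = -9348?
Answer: -305399947/8 ≈ -3.8175e+7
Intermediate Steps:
C = 9357/8 (C = 9/8 - 1/8*(-9348) = 9/8 + 2337/2 = 9357/8 ≈ 1169.6)
Z = -305401675/8 (Z = (-4511 + 9357/8)*(-2869 + 14294) = -26731/8*11425 = -305401675/8 ≈ -3.8175e+7)
Z + h(-87) = -305401675/8 + 216 = -305399947/8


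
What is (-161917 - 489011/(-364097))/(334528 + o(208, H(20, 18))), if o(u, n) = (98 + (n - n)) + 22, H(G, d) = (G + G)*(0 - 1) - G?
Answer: -29476502469/60922166428 ≈ -0.48384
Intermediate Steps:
H(G, d) = -3*G (H(G, d) = (2*G)*(-1) - G = -2*G - G = -3*G)
o(u, n) = 120 (o(u, n) = (98 + 0) + 22 = 98 + 22 = 120)
(-161917 - 489011/(-364097))/(334528 + o(208, H(20, 18))) = (-161917 - 489011/(-364097))/(334528 + 120) = (-161917 - 489011*(-1/364097))/334648 = (-161917 + 489011/364097)*(1/334648) = -58953004938/364097*1/334648 = -29476502469/60922166428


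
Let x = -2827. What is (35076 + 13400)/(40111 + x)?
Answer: 12119/9321 ≈ 1.3002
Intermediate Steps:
(35076 + 13400)/(40111 + x) = (35076 + 13400)/(40111 - 2827) = 48476/37284 = 48476*(1/37284) = 12119/9321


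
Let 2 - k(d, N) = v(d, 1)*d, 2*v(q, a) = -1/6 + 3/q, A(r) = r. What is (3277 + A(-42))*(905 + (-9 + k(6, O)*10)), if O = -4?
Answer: 2930910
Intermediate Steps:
v(q, a) = -1/12 + 3/(2*q) (v(q, a) = (-1/6 + 3/q)/2 = (-1*⅙ + 3/q)/2 = (-⅙ + 3/q)/2 = -1/12 + 3/(2*q))
k(d, N) = ½ + d/12 (k(d, N) = 2 - (18 - d)/(12*d)*d = 2 - (3/2 - d/12) = 2 + (-3/2 + d/12) = ½ + d/12)
(3277 + A(-42))*(905 + (-9 + k(6, O)*10)) = (3277 - 42)*(905 + (-9 + (½ + (1/12)*6)*10)) = 3235*(905 + (-9 + (½ + ½)*10)) = 3235*(905 + (-9 + 1*10)) = 3235*(905 + (-9 + 10)) = 3235*(905 + 1) = 3235*906 = 2930910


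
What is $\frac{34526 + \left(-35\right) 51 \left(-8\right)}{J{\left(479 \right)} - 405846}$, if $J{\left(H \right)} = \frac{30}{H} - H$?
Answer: $- \frac{23378074}{194629645} \approx -0.12012$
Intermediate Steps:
$J{\left(H \right)} = - H + \frac{30}{H}$
$\frac{34526 + \left(-35\right) 51 \left(-8\right)}{J{\left(479 \right)} - 405846} = \frac{34526 + \left(-35\right) 51 \left(-8\right)}{\left(\left(-1\right) 479 + \frac{30}{479}\right) - 405846} = \frac{34526 - -14280}{\left(-479 + 30 \cdot \frac{1}{479}\right) - 405846} = \frac{34526 + 14280}{\left(-479 + \frac{30}{479}\right) - 405846} = \frac{48806}{- \frac{229411}{479} - 405846} = \frac{48806}{- \frac{194629645}{479}} = 48806 \left(- \frac{479}{194629645}\right) = - \frac{23378074}{194629645}$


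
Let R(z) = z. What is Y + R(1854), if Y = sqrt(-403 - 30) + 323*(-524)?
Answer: -167398 + I*sqrt(433) ≈ -1.674e+5 + 20.809*I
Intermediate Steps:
Y = -169252 + I*sqrt(433) (Y = sqrt(-433) - 169252 = I*sqrt(433) - 169252 = -169252 + I*sqrt(433) ≈ -1.6925e+5 + 20.809*I)
Y + R(1854) = (-169252 + I*sqrt(433)) + 1854 = -167398 + I*sqrt(433)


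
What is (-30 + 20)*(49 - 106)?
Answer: 570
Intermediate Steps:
(-30 + 20)*(49 - 106) = -10*(-57) = 570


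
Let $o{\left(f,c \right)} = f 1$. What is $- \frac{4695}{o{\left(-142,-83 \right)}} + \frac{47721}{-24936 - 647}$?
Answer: $\frac{113335803}{3632786} \approx 31.198$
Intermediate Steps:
$o{\left(f,c \right)} = f$
$- \frac{4695}{o{\left(-142,-83 \right)}} + \frac{47721}{-24936 - 647} = - \frac{4695}{-142} + \frac{47721}{-24936 - 647} = \left(-4695\right) \left(- \frac{1}{142}\right) + \frac{47721}{-24936 - 647} = \frac{4695}{142} + \frac{47721}{-25583} = \frac{4695}{142} + 47721 \left(- \frac{1}{25583}\right) = \frac{4695}{142} - \frac{47721}{25583} = \frac{113335803}{3632786}$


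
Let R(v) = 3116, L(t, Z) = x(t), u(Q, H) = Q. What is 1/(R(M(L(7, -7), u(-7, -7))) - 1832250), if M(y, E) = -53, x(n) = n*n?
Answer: -1/1829134 ≈ -5.4671e-7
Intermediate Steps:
x(n) = n**2
L(t, Z) = t**2
1/(R(M(L(7, -7), u(-7, -7))) - 1832250) = 1/(3116 - 1832250) = 1/(-1829134) = -1/1829134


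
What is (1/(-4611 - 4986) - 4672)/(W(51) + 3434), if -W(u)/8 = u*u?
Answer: 44837185/166738278 ≈ 0.26891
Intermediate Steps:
W(u) = -8*u² (W(u) = -8*u*u = -8*u²)
(1/(-4611 - 4986) - 4672)/(W(51) + 3434) = (1/(-4611 - 4986) - 4672)/(-8*51² + 3434) = (1/(-9597) - 4672)/(-8*2601 + 3434) = (-1/9597 - 4672)/(-20808 + 3434) = -44837185/9597/(-17374) = -44837185/9597*(-1/17374) = 44837185/166738278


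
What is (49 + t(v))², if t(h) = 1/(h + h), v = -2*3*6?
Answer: 12439729/5184 ≈ 2399.6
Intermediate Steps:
v = -36 (v = -6*6 = -36)
t(h) = 1/(2*h)
(49 + t(v))² = (49 + (½)/(-36))² = (49 + (½)*(-1/36))² = (49 - 1/72)² = (3527/72)² = 12439729/5184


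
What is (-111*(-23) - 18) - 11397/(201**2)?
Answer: 34135046/13467 ≈ 2534.7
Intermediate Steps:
(-111*(-23) - 18) - 11397/(201**2) = (2553 - 18) - 11397/40401 = 2535 - 11397/40401 = 2535 - 1*3799/13467 = 2535 - 3799/13467 = 34135046/13467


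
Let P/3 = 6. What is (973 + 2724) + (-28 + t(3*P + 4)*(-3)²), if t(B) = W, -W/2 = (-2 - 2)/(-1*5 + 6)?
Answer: 3741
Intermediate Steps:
P = 18 (P = 3*6 = 18)
W = 8 (W = -2*(-2 - 2)/(-1*5 + 6) = -(-8)/(-5 + 6) = -(-8)/1 = -(-8) = -2*(-4) = 8)
t(B) = 8
(973 + 2724) + (-28 + t(3*P + 4)*(-3)²) = (973 + 2724) + (-28 + 8*(-3)²) = 3697 + (-28 + 8*9) = 3697 + (-28 + 72) = 3697 + 44 = 3741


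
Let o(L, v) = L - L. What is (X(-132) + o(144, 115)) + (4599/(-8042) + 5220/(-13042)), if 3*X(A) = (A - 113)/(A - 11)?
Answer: -9022029781/22497567378 ≈ -0.40102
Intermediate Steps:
X(A) = (-113 + A)/(3*(-11 + A)) (X(A) = ((A - 113)/(A - 11))/3 = ((-113 + A)/(-11 + A))/3 = (-113 + A)/(3*(-11 + A)))
o(L, v) = 0
(X(-132) + o(144, 115)) + (4599/(-8042) + 5220/(-13042)) = ((-113 - 132)/(3*(-11 - 132)) + 0) + (4599/(-8042) + 5220/(-13042)) = ((⅓)*(-245)/(-143) + 0) + (4599*(-1/8042) + 5220*(-1/13042)) = ((⅓)*(-1/143)*(-245) + 0) + (-4599/8042 - 2610/6521) = (245/429 + 0) - 50979699/52441882 = 245/429 - 50979699/52441882 = -9022029781/22497567378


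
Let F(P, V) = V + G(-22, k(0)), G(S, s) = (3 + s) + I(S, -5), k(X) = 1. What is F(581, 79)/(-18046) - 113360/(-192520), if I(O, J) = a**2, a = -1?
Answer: 3624148/6203957 ≈ 0.58417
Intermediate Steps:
I(O, J) = 1 (I(O, J) = (-1)**2 = 1)
G(S, s) = 4 + s (G(S, s) = (3 + s) + 1 = 4 + s)
F(P, V) = 5 + V (F(P, V) = V + (4 + 1) = V + 5 = 5 + V)
F(581, 79)/(-18046) - 113360/(-192520) = (5 + 79)/(-18046) - 113360/(-192520) = 84*(-1/18046) - 113360*(-1/192520) = -6/1289 + 2834/4813 = 3624148/6203957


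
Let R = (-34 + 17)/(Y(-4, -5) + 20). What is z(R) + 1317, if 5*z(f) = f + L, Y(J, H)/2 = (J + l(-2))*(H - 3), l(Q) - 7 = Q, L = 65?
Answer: 26583/20 ≈ 1329.2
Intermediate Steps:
l(Q) = 7 + Q
Y(J, H) = 2*(-3 + H)*(5 + J) (Y(J, H) = 2*((J + (7 - 2))*(H - 3)) = 2*((J + 5)*(-3 + H)) = 2*((5 + J)*(-3 + H)) = 2*((-3 + H)*(5 + J)) = 2*(-3 + H)*(5 + J))
R = -17/4 (R = (-34 + 17)/((-30 - 6*(-4) + 10*(-5) + 2*(-5)*(-4)) + 20) = -17/((-30 + 24 - 50 + 40) + 20) = -17/(-16 + 20) = -17/4 ≈ -4.2500)
z(f) = 13 + f/5 (z(f) = (f + 65)/5 = (65 + f)/5 = 13 + f/5)
z(R) + 1317 = (13 + (⅕)*(-17/4)) + 1317 = (13 - 17/20) + 1317 = 243/20 + 1317 = 26583/20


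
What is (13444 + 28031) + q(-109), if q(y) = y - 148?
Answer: 41218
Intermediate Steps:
q(y) = -148 + y
(13444 + 28031) + q(-109) = (13444 + 28031) + (-148 - 109) = 41475 - 257 = 41218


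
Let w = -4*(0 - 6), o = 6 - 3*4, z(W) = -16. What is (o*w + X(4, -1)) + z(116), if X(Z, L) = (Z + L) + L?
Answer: -158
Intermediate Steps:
X(Z, L) = Z + 2*L (X(Z, L) = (L + Z) + L = Z + 2*L)
o = -6 (o = 6 - 12 = -6)
w = 24 (w = -4*(0 - 1*6) = -4*(0 - 6) = -4*(-6) = 24)
(o*w + X(4, -1)) + z(116) = (-6*24 + (4 + 2*(-1))) - 16 = (-144 + (4 - 2)) - 16 = (-144 + 2) - 16 = -142 - 16 = -158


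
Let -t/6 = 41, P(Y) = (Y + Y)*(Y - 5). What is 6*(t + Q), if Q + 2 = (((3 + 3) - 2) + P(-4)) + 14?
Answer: -948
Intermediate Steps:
P(Y) = 2*Y*(-5 + Y) (P(Y) = (2*Y)*(-5 + Y) = 2*Y*(-5 + Y))
Q = 88 (Q = -2 + ((((3 + 3) - 2) + 2*(-4)*(-5 - 4)) + 14) = -2 + (((6 - 2) + 2*(-4)*(-9)) + 14) = -2 + ((4 + 72) + 14) = -2 + (76 + 14) = -2 + 90 = 88)
t = -246 (t = -6*41 = -246)
6*(t + Q) = 6*(-246 + 88) = 6*(-158) = -948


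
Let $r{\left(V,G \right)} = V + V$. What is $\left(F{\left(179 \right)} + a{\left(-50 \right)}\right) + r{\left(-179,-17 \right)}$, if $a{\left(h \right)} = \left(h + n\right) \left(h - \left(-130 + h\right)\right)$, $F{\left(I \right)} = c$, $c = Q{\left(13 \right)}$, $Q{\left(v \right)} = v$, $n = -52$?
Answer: $-13605$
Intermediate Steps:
$r{\left(V,G \right)} = 2 V$
$c = 13$
$F{\left(I \right)} = 13$
$a{\left(h \right)} = -6760 + 130 h$ ($a{\left(h \right)} = \left(h - 52\right) \left(h - \left(-130 + h\right)\right) = \left(-52 + h\right) 130 = -6760 + 130 h$)
$\left(F{\left(179 \right)} + a{\left(-50 \right)}\right) + r{\left(-179,-17 \right)} = \left(13 + \left(-6760 + 130 \left(-50\right)\right)\right) + 2 \left(-179\right) = \left(13 - 13260\right) - 358 = -13247 - 358 = -13605$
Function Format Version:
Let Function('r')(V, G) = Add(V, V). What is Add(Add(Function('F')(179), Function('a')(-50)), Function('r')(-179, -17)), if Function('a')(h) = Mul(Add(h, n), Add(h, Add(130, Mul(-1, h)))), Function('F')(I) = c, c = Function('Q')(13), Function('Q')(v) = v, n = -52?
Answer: -13605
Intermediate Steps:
Function('r')(V, G) = Mul(2, V)
c = 13
Function('F')(I) = 13
Function('a')(h) = Add(-6760, Mul(130, h)) (Function('a')(h) = Mul(Add(h, -52), Add(h, Add(130, Mul(-1, h)))) = Mul(Add(-52, h), 130) = Add(-6760, Mul(130, h)))
Add(Add(Function('F')(179), Function('a')(-50)), Function('r')(-179, -17)) = Add(Add(13, Add(-6760, Mul(130, -50))), Mul(2, -179)) = Add(Add(13, Add(-6760, -6500)), -358) = Add(Add(13, -13260), -358) = Add(-13247, -358) = -13605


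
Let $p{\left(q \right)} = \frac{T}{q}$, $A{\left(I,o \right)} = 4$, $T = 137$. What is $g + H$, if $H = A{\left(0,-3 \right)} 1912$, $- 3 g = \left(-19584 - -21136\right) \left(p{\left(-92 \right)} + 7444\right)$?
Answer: $- \frac{88380052}{23} \approx -3.8426 \cdot 10^{6}$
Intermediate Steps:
$p{\left(q \right)} = \frac{137}{q}$
$g = - \frac{88555956}{23}$ ($g = - \frac{\left(-19584 - -21136\right) \left(\frac{137}{-92} + 7444\right)}{3} = - \frac{\left(-19584 + 21136\right) \left(137 \left(- \frac{1}{92}\right) + 7444\right)}{3} = - \frac{1552 \left(- \frac{137}{92} + 7444\right)}{3} = - \frac{1552 \cdot \frac{684711}{92}}{3} = \left(- \frac{1}{3}\right) \frac{265667868}{23} = - \frac{88555956}{23} \approx -3.8503 \cdot 10^{6}$)
$H = 7648$ ($H = 4 \cdot 1912 = 7648$)
$g + H = - \frac{88555956}{23} + 7648 = - \frac{88380052}{23}$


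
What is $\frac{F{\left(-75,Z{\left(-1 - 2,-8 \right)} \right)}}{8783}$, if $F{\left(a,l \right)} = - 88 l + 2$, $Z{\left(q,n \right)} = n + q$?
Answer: $\frac{970}{8783} \approx 0.11044$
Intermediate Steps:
$F{\left(a,l \right)} = 2 - 88 l$
$\frac{F{\left(-75,Z{\left(-1 - 2,-8 \right)} \right)}}{8783} = \frac{2 - 88 \left(-8 - 3\right)}{8783} = \left(2 - 88 \left(-8 - 3\right)\right) \frac{1}{8783} = \left(2 - -968\right) \frac{1}{8783} = \left(2 + 968\right) \frac{1}{8783} = 970 \cdot \frac{1}{8783} = \frac{970}{8783}$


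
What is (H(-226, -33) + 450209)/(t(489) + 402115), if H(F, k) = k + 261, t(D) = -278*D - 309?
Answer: 450437/265864 ≈ 1.6942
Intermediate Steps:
t(D) = -309 - 278*D
H(F, k) = 261 + k
(H(-226, -33) + 450209)/(t(489) + 402115) = ((261 - 33) + 450209)/((-309 - 278*489) + 402115) = (228 + 450209)/((-309 - 135942) + 402115) = 450437/(-136251 + 402115) = 450437/265864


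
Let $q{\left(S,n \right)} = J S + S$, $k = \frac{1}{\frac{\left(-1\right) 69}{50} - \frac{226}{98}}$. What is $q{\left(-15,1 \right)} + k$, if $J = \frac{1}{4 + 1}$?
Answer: $- \frac{165008}{9031} \approx -18.271$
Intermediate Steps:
$k = - \frac{2450}{9031}$ ($k = \frac{1}{\left(-69\right) \frac{1}{50} - \frac{113}{49}} = \frac{1}{- \frac{69}{50} - \frac{113}{49}} = \frac{1}{- \frac{9031}{2450}} = - \frac{2450}{9031} \approx -0.27129$)
$J = \frac{1}{5} \approx 0.2$
$q{\left(S,n \right)} = \frac{6 S}{5}$ ($q{\left(S,n \right)} = \frac{S}{5} + S = \frac{6 S}{5}$)
$q{\left(-15,1 \right)} + k = \frac{6}{5} \left(-15\right) - \frac{2450}{9031} = -18 - \frac{2450}{9031} = - \frac{165008}{9031}$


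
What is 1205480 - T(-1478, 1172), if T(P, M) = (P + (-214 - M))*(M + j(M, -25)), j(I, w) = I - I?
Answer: 4562088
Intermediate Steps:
j(I, w) = 0
T(P, M) = M*(-214 + P - M) (T(P, M) = (P + (-214 - M))*(M + 0) = (-214 + P - M)*M = M*(-214 + P - M))
1205480 - T(-1478, 1172) = 1205480 - 1172*(-214 - 1478 - 1*1172) = 1205480 - 1172*(-214 - 1478 - 1172) = 1205480 - 1172*(-2864) = 1205480 - 1*(-3356608) = 1205480 + 3356608 = 4562088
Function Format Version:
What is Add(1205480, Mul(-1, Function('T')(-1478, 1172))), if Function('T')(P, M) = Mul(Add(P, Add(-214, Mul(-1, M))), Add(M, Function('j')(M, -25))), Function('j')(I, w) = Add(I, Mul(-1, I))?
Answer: 4562088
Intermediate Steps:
Function('j')(I, w) = 0
Function('T')(P, M) = Mul(M, Add(-214, P, Mul(-1, M))) (Function('T')(P, M) = Mul(Add(P, Add(-214, Mul(-1, M))), Add(M, 0)) = Mul(Add(-214, P, Mul(-1, M)), M) = Mul(M, Add(-214, P, Mul(-1, M))))
Add(1205480, Mul(-1, Function('T')(-1478, 1172))) = Add(1205480, Mul(-1, Mul(1172, Add(-214, -1478, Mul(-1, 1172))))) = Add(1205480, Mul(-1, Mul(1172, Add(-214, -1478, -1172)))) = Add(1205480, Mul(-1, Mul(1172, -2864))) = Add(1205480, Mul(-1, -3356608)) = Add(1205480, 3356608) = 4562088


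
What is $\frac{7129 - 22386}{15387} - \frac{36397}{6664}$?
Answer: $- \frac{38924311}{6031704} \approx -6.4533$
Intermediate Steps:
$\frac{7129 - 22386}{15387} - \frac{36397}{6664} = \left(7129 - 22386\right) \frac{1}{15387} - \frac{2141}{392} = \left(-15257\right) \frac{1}{15387} - \frac{2141}{392} = - \frac{15257}{15387} - \frac{2141}{392} = - \frac{38924311}{6031704}$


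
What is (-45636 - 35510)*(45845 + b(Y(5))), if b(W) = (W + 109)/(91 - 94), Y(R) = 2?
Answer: -3717135968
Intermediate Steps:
b(W) = -109/3 - W/3 (b(W) = (109 + W)/(-3) = (109 + W)*(-⅓) = -109/3 - W/3)
(-45636 - 35510)*(45845 + b(Y(5))) = (-45636 - 35510)*(45845 + (-109/3 - ⅓*2)) = -81146*(45845 + (-109/3 - ⅔)) = -81146*(45845 - 37) = -81146*45808 = -3717135968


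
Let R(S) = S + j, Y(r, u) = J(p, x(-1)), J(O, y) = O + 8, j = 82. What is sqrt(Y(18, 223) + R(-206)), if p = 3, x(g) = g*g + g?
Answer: I*sqrt(113) ≈ 10.63*I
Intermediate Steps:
x(g) = g + g**2 (x(g) = g**2 + g = g + g**2)
J(O, y) = 8 + O
Y(r, u) = 11 (Y(r, u) = 8 + 3 = 11)
R(S) = 82 + S (R(S) = S + 82 = 82 + S)
sqrt(Y(18, 223) + R(-206)) = sqrt(11 + (82 - 206)) = sqrt(11 - 124) = sqrt(-113) = I*sqrt(113)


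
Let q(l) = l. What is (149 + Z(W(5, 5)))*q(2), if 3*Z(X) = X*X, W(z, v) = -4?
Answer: 926/3 ≈ 308.67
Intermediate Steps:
Z(X) = X²/3 (Z(X) = (X*X)/3 = X²/3)
(149 + Z(W(5, 5)))*q(2) = (149 + (⅓)*(-4)²)*2 = (149 + (⅓)*16)*2 = (149 + 16/3)*2 = (463/3)*2 = 926/3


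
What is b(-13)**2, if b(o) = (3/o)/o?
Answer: 9/28561 ≈ 0.00031511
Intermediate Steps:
b(o) = 3/o**2
b(-13)**2 = (3/(-13)**2)**2 = (3*(1/169))**2 = (3/169)**2 = 9/28561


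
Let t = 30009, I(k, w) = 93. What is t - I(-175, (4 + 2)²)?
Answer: 29916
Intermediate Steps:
t - I(-175, (4 + 2)²) = 30009 - 1*93 = 30009 - 93 = 29916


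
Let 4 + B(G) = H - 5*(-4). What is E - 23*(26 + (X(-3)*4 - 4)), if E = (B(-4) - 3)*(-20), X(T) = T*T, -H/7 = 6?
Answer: -754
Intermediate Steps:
H = -42 (H = -7*6 = -42)
B(G) = -26 (B(G) = -4 + (-42 - 5*(-4)) = -4 + (-42 + 20) = -4 - 22 = -26)
X(T) = T²
E = 580 (E = (-26 - 3)*(-20) = -29*(-20) = 580)
E - 23*(26 + (X(-3)*4 - 4)) = 580 - 23*(26 + ((-3)²*4 - 4)) = 580 - 23*(26 + (9*4 - 4)) = 580 - 23*(26 + (36 - 4)) = 580 - 23*(26 + 32) = 580 - 23*58 = 580 - 1334 = -754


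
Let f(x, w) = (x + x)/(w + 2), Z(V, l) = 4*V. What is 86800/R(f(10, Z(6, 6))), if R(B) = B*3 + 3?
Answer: 1128400/69 ≈ 16354.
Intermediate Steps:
f(x, w) = 2*x/(2 + w) (f(x, w) = (2*x)/(2 + w) = 2*x/(2 + w))
R(B) = 3 + 3*B (R(B) = 3*B + 3 = 3 + 3*B)
86800/R(f(10, Z(6, 6))) = 86800/(3 + 3*(2*10/(2 + 4*6))) = 86800/(3 + 3*(2*10/(2 + 24))) = 86800/(3 + 3*(2*10/26)) = 86800/(3 + 3*(2*10*(1/26))) = 86800/(3 + 3*(10/13)) = 86800/(3 + 30/13) = 86800/(69/13) = 86800*(13/69) = 1128400/69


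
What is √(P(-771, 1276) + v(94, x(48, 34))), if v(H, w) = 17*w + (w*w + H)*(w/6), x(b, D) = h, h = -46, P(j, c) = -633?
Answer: 5*I*√6609/3 ≈ 135.49*I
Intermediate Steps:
x(b, D) = -46
v(H, w) = 17*w + w*(H + w²)/6 (v(H, w) = 17*w + (w² + H)*(w*(⅙)) = 17*w + (H + w²)*(w/6) = 17*w + w*(H + w²)/6)
√(P(-771, 1276) + v(94, x(48, 34))) = √(-633 + (⅙)*(-46)*(102 + 94 + (-46)²)) = √(-633 + (⅙)*(-46)*(102 + 94 + 2116)) = √(-633 + (⅙)*(-46)*2312) = √(-633 - 53176/3) = √(-55075/3) = 5*I*√6609/3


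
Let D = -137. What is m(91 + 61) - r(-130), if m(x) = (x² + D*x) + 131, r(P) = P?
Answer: 2541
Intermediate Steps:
m(x) = 131 + x² - 137*x (m(x) = (x² - 137*x) + 131 = 131 + x² - 137*x)
m(91 + 61) - r(-130) = (131 + (91 + 61)² - 137*(91 + 61)) - 1*(-130) = (131 + 152² - 137*152) + 130 = (131 + 23104 - 20824) + 130 = 2411 + 130 = 2541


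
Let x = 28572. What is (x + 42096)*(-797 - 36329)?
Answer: -2623620168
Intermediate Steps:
(x + 42096)*(-797 - 36329) = (28572 + 42096)*(-797 - 36329) = 70668*(-37126) = -2623620168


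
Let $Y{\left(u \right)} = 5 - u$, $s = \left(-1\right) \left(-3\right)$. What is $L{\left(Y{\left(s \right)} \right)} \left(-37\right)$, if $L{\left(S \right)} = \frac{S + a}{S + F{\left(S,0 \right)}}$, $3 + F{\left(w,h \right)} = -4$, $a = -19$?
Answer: $- \frac{629}{5} \approx -125.8$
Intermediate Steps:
$F{\left(w,h \right)} = -7$ ($F{\left(w,h \right)} = -3 - 4 = -7$)
$s = 3$
$L{\left(S \right)} = \frac{-19 + S}{-7 + S}$ ($L{\left(S \right)} = \frac{S - 19}{S - 7} = \frac{-19 + S}{-7 + S}$)
$L{\left(Y{\left(s \right)} \right)} \left(-37\right) = \frac{-19 + \left(5 - 3\right)}{-7 + \left(5 - 3\right)} \left(-37\right) = \frac{-19 + 2}{-7 + 2} \left(-37\right) = \frac{1}{-5} \left(-17\right) \left(-37\right) = \left(- \frac{1}{5}\right) \left(-17\right) \left(-37\right) = \frac{17}{5} \left(-37\right) = - \frac{629}{5}$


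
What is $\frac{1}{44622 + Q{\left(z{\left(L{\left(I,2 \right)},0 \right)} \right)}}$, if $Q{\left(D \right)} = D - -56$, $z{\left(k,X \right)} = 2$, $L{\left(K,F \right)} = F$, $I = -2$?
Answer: $\frac{1}{44680} \approx 2.2381 \cdot 10^{-5}$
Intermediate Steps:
$Q{\left(D \right)} = 56 + D$ ($Q{\left(D \right)} = D + 56 = 56 + D$)
$\frac{1}{44622 + Q{\left(z{\left(L{\left(I,2 \right)},0 \right)} \right)}} = \frac{1}{44622 + \left(56 + 2\right)} = \frac{1}{44622 + 58} = \frac{1}{44680}$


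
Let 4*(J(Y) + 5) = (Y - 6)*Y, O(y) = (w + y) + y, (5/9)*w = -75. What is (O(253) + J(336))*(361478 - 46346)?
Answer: 8850797352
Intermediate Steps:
w = -135 (w = (9/5)*(-75) = -135)
O(y) = -135 + 2*y (O(y) = (-135 + y) + y = -135 + 2*y)
J(Y) = -5 + Y*(-6 + Y)/4 (J(Y) = -5 + ((Y - 6)*Y)/4 = -5 + ((-6 + Y)*Y)/4 = -5 + (Y*(-6 + Y))/4 = -5 + Y*(-6 + Y)/4)
(O(253) + J(336))*(361478 - 46346) = ((-135 + 2*253) + (-5 - 3/2*336 + (¼)*336²))*(361478 - 46346) = ((-135 + 506) + (-5 - 504 + (¼)*112896))*315132 = (371 + (-5 - 504 + 28224))*315132 = (371 + 27715)*315132 = 28086*315132 = 8850797352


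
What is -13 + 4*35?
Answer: 127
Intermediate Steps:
-13 + 4*35 = -13 + 140 = 127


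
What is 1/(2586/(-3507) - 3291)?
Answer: -1169/3848041 ≈ -0.00030379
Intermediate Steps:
1/(2586/(-3507) - 3291) = 1/(2586*(-1/3507) - 3291) = 1/(-862/1169 - 3291) = 1/(-3848041/1169) = -1169/3848041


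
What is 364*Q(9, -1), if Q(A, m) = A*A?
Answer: 29484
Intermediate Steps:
Q(A, m) = A²
364*Q(9, -1) = 364*9² = 364*81 = 29484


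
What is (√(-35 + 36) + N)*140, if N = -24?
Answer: -3220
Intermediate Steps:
(√(-35 + 36) + N)*140 = (√(-35 + 36) - 24)*140 = (√1 - 24)*140 = (1 - 24)*140 = -23*140 = -3220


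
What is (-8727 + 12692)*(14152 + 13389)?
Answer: 109200065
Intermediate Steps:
(-8727 + 12692)*(14152 + 13389) = 3965*27541 = 109200065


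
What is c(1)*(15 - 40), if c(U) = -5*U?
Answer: 125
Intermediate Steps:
c(1)*(15 - 40) = (-5*1)*(15 - 40) = -5*(-25) = 125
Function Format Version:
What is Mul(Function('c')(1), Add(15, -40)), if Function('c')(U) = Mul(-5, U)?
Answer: 125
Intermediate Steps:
Mul(Function('c')(1), Add(15, -40)) = Mul(Mul(-5, 1), Add(15, -40)) = Mul(-5, -25) = 125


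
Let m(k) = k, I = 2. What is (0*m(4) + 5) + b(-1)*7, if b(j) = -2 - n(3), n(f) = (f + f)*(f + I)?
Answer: -219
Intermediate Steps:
n(f) = 2*f*(2 + f) (n(f) = (f + f)*(f + 2) = (2*f)*(2 + f) = 2*f*(2 + f))
b(j) = -32 (b(j) = -2 - 2*3*(2 + 3) = -2 - 2*3*5 = -2 - 1*30 = -2 - 30 = -32)
(0*m(4) + 5) + b(-1)*7 = (0*4 + 5) - 32*7 = (0 + 5) - 224 = 5 - 224 = -219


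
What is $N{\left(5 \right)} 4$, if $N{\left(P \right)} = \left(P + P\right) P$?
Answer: $200$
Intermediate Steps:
$N{\left(P \right)} = 2 P^{2}$ ($N{\left(P \right)} = 2 P P = 2 P^{2}$)
$N{\left(5 \right)} 4 = 2 \cdot 5^{2} \cdot 4 = 2 \cdot 25 \cdot 4 = 50 \cdot 4 = 200$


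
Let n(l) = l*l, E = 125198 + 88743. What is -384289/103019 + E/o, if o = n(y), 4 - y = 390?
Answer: -35217535965/15349418924 ≈ -2.2944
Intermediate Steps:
y = -386 (y = 4 - 1*390 = 4 - 390 = -386)
E = 213941
n(l) = l²
o = 148996 (o = (-386)² = 148996)
-384289/103019 + E/o = -384289/103019 + 213941/148996 = -35217535965/15349418924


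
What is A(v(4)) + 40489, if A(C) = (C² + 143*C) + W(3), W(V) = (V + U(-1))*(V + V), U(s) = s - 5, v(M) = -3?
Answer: 40051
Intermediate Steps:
U(s) = -5 + s
W(V) = 2*V*(-6 + V) (W(V) = (V + (-5 - 1))*(V + V) = (V - 6)*(2*V) = (-6 + V)*(2*V) = 2*V*(-6 + V))
A(C) = -18 + C² + 143*C (A(C) = (C² + 143*C) + 2*3*(-6 + 3) = (C² + 143*C) + 2*3*(-3) = (C² + 143*C) - 18 = -18 + C² + 143*C)
A(v(4)) + 40489 = (-18 + (-3)² + 143*(-3)) + 40489 = (-18 + 9 - 429) + 40489 = -438 + 40489 = 40051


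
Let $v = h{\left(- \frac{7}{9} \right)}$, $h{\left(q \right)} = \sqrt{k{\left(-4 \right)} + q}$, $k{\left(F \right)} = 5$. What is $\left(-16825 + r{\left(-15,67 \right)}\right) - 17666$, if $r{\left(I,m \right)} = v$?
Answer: $-34491 + \frac{\sqrt{38}}{3} \approx -34489.0$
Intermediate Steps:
$h{\left(q \right)} = \sqrt{5 + q}$
$v = \frac{\sqrt{38}}{3}$ ($v = \sqrt{5 - \frac{7}{9}} = \sqrt{\frac{38}{9}} = \frac{\sqrt{38}}{3} \approx 2.0548$)
$r{\left(I,m \right)} = \frac{\sqrt{38}}{3}$
$\left(-16825 + r{\left(-15,67 \right)}\right) - 17666 = \left(-16825 + \frac{\sqrt{38}}{3}\right) - 17666 = -34491 + \frac{\sqrt{38}}{3}$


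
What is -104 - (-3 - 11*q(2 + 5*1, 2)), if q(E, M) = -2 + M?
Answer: -101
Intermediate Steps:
-104 - (-3 - 11*q(2 + 5*1, 2)) = -104 - (-3 - 11*(-2 + 2)) = -104 - (-3 - 11*0) = -104 - (-3 + 0) = -104 - 1*(-3) = -104 + 3 = -101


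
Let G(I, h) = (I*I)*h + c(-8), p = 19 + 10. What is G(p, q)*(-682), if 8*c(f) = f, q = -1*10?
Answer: 5736302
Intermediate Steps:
q = -10
c(f) = f/8
p = 29
G(I, h) = -1 + h*I**2 (G(I, h) = (I*I)*h + (1/8)*(-8) = I**2*h - 1 = h*I**2 - 1 = -1 + h*I**2)
G(p, q)*(-682) = (-1 - 10*29**2)*(-682) = (-1 - 10*841)*(-682) = (-1 - 8410)*(-682) = -8411*(-682) = 5736302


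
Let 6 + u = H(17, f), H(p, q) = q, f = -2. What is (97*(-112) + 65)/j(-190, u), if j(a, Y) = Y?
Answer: 10799/8 ≈ 1349.9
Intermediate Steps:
u = -8 (u = -6 - 2 = -8)
(97*(-112) + 65)/j(-190, u) = (97*(-112) + 65)/(-8) = (-10864 + 65)*(-⅛) = -10799*(-⅛) = 10799/8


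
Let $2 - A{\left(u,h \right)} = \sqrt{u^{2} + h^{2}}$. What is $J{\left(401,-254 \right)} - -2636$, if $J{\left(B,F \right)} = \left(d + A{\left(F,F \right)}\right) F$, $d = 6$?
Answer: $604 + 64516 \sqrt{2} \approx 91843.0$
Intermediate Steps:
$A{\left(u,h \right)} = 2 - \sqrt{h^{2} + u^{2}}$ ($A{\left(u,h \right)} = 2 - \sqrt{u^{2} + h^{2}} = 2 - \sqrt{h^{2} + u^{2}}$)
$J{\left(B,F \right)} = F \left(8 - \sqrt{2} \sqrt{F^{2}}\right)$ ($J{\left(B,F \right)} = \left(6 - \left(-2 + \sqrt{F^{2} + F^{2}}\right)\right) F = \left(6 - \left(-2 + \sqrt{2 F^{2}}\right)\right) F = \left(6 - \left(-2 + \sqrt{2} \sqrt{F^{2}}\right)\right) F = \left(8 - \sqrt{2} \sqrt{F^{2}}\right) F = F \left(8 - \sqrt{2} \sqrt{F^{2}}\right)$)
$J{\left(401,-254 \right)} - -2636 = - 254 \left(8 - \sqrt{2} \sqrt{\left(-254\right)^{2}}\right) - -2636 = - 254 \left(8 - \sqrt{2} \sqrt{64516}\right) + 2636 = - 254 \left(8 - \sqrt{2} \cdot 254\right) + 2636 = - 254 \left(8 - 254 \sqrt{2}\right) + 2636 = \left(-2032 + 64516 \sqrt{2}\right) + 2636 = 604 + 64516 \sqrt{2}$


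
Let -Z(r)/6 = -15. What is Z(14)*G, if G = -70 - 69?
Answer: -12510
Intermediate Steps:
Z(r) = 90 (Z(r) = -6*(-15) = 90)
G = -139
Z(14)*G = 90*(-139) = -12510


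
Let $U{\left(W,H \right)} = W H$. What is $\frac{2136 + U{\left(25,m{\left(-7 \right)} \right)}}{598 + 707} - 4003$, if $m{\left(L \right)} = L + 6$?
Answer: $- \frac{5221804}{1305} \approx -4001.4$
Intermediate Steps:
$m{\left(L \right)} = 6 + L$
$U{\left(W,H \right)} = H W$
$\frac{2136 + U{\left(25,m{\left(-7 \right)} \right)}}{598 + 707} - 4003 = \frac{2136 + \left(6 - 7\right) 25}{598 + 707} - 4003 = \frac{2136 - 25}{1305} - 4003 = \left(2136 - 25\right) \frac{1}{1305} - 4003 = 2111 \cdot \frac{1}{1305} - 4003 = \frac{2111}{1305} - 4003 = - \frac{5221804}{1305}$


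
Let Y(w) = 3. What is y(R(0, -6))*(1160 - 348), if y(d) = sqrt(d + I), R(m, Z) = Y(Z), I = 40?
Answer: 812*sqrt(43) ≈ 5324.6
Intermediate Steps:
R(m, Z) = 3
y(d) = sqrt(40 + d) (y(d) = sqrt(d + 40) = sqrt(40 + d))
y(R(0, -6))*(1160 - 348) = sqrt(40 + 3)*(1160 - 348) = sqrt(43)*812 = 812*sqrt(43)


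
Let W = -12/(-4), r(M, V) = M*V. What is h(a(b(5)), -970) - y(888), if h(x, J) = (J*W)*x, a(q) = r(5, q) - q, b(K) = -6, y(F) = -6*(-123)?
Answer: 69102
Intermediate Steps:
y(F) = 738
W = 3 (W = -12*(-1/4) = 3)
a(q) = 4*q (a(q) = 5*q - q = 4*q)
h(x, J) = 3*J*x (h(x, J) = (J*3)*x = (3*J)*x = 3*J*x)
h(a(b(5)), -970) - y(888) = 3*(-970)*(4*(-6)) - 1*738 = 3*(-970)*(-24) - 738 = 69840 - 738 = 69102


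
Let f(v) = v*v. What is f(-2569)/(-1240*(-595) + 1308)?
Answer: 6599761/739108 ≈ 8.9294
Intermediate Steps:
f(v) = v²
f(-2569)/(-1240*(-595) + 1308) = (-2569)²/(-1240*(-595) + 1308) = 6599761/(737800 + 1308) = 6599761/739108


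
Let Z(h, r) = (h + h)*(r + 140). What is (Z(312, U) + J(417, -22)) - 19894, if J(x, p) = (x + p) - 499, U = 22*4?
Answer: 122274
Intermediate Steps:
U = 88
Z(h, r) = 2*h*(140 + r) (Z(h, r) = (2*h)*(140 + r) = 2*h*(140 + r))
J(x, p) = -499 + p + x (J(x, p) = (p + x) - 499 = -499 + p + x)
(Z(312, U) + J(417, -22)) - 19894 = (2*312*(140 + 88) + (-499 - 22 + 417)) - 19894 = (2*312*228 - 104) - 19894 = (142272 - 104) - 19894 = 142168 - 19894 = 122274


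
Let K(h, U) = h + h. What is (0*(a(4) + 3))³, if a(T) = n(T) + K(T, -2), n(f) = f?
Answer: 0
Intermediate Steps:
K(h, U) = 2*h
a(T) = 3*T (a(T) = T + 2*T = 3*T)
(0*(a(4) + 3))³ = (0*(3*4 + 3))³ = (0*(12 + 3))³ = (0*15)³ = 0³ = 0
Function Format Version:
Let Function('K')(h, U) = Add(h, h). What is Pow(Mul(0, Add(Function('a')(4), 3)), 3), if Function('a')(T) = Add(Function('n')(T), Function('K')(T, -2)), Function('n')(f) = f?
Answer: 0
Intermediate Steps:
Function('K')(h, U) = Mul(2, h)
Function('a')(T) = Mul(3, T) (Function('a')(T) = Add(T, Mul(2, T)) = Mul(3, T))
Pow(Mul(0, Add(Function('a')(4), 3)), 3) = Pow(Mul(0, Add(Mul(3, 4), 3)), 3) = Pow(Mul(0, Add(12, 3)), 3) = Pow(Mul(0, 15), 3) = Pow(0, 3) = 0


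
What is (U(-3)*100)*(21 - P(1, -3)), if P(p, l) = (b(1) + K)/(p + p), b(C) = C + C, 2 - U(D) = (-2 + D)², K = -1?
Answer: -47150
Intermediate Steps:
U(D) = 2 - (-2 + D)²
b(C) = 2*C
P(p, l) = 1/(2*p) (P(p, l) = (2*1 - 1)/(p + p) = (2 - 1)/((2*p)) = 1*(1/(2*p)) = 1/(2*p))
(U(-3)*100)*(21 - P(1, -3)) = ((2 - (-2 - 3)²)*100)*(21 - 1/(2*1)) = ((2 - 1*(-5)²)*100)*(21 - 1/2) = ((2 - 1*25)*100)*(21 - 1*½) = ((2 - 25)*100)*(21 - ½) = -23*100*(41/2) = -2300*41/2 = -47150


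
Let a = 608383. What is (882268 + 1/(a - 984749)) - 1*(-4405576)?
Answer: 1990164694903/376366 ≈ 5.2878e+6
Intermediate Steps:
(882268 + 1/(a - 984749)) - 1*(-4405576) = (882268 + 1/(608383 - 984749)) - 1*(-4405576) = (882268 + 1/(-376366)) + 4405576 = (882268 - 1/376366) + 4405576 = 332055678087/376366 + 4405576 = 1990164694903/376366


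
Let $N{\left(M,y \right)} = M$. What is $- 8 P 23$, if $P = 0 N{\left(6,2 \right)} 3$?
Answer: $0$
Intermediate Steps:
$P = 0$ ($P = 0 \cdot 6 \cdot 3 = 0 \cdot 3 = 0$)
$- 8 P 23 = \left(-8\right) 0 \cdot 23 = 0 \cdot 23 = 0$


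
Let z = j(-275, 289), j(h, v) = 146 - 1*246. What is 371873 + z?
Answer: 371773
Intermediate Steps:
j(h, v) = -100 (j(h, v) = 146 - 246 = -100)
z = -100
371873 + z = 371873 - 100 = 371773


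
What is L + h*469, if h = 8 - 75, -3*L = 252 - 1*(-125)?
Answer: -94646/3 ≈ -31549.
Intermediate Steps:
L = -377/3 (L = -(252 - 1*(-125))/3 = -(252 + 125)/3 = -1/3*377 = -377/3 ≈ -125.67)
h = -67
L + h*469 = -377/3 - 67*469 = -377/3 - 31423 = -94646/3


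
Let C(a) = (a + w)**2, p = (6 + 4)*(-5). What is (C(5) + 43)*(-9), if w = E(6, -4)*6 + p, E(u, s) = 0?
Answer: -18612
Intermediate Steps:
p = -50 (p = 10*(-5) = -50)
w = -50 (w = 0*6 - 50 = 0 - 50 = -50)
C(a) = (-50 + a)**2 (C(a) = (a - 50)**2 = (-50 + a)**2)
(C(5) + 43)*(-9) = ((-50 + 5)**2 + 43)*(-9) = ((-45)**2 + 43)*(-9) = (2025 + 43)*(-9) = 2068*(-9) = -18612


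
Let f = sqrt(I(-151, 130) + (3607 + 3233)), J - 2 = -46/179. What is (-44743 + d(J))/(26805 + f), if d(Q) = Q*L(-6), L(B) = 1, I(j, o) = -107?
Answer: -214672801425/128611731268 + 8008685*sqrt(6733)/128611731268 ≈ -1.6640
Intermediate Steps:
J = 312/179 (J = 2 - 46/179 = 312/179 ≈ 1.7430)
f = sqrt(6733) (f = sqrt(-107 + (3607 + 3233)) = sqrt(-107 + 6840) = sqrt(6733) ≈ 82.055)
d(Q) = Q (d(Q) = Q*1 = Q)
(-44743 + d(J))/(26805 + f) = (-44743 + 312/179)/(26805 + sqrt(6733)) = -8008685/(179*(26805 + sqrt(6733)))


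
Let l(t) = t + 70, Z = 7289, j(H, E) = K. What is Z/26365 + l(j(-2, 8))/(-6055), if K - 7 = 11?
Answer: 1672591/6385603 ≈ 0.26193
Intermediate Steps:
K = 18 (K = 7 + 11 = 18)
j(H, E) = 18
l(t) = 70 + t
Z/26365 + l(j(-2, 8))/(-6055) = 7289/26365 + (70 + 18)/(-6055) = 7289*(1/26365) + 88*(-1/6055) = 7289/26365 - 88/6055 = 1672591/6385603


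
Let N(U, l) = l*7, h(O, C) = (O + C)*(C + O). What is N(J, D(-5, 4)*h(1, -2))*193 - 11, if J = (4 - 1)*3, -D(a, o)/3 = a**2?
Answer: -101336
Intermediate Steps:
D(a, o) = -3*a**2
h(O, C) = (C + O)**2 (h(O, C) = (C + O)*(C + O) = (C + O)**2)
J = 9 (J = 3*3 = 9)
N(U, l) = 7*l
N(J, D(-5, 4)*h(1, -2))*193 - 11 = (7*((-3*(-5)**2)*(-2 + 1)**2))*193 - 11 = (7*(-3*25*(-1)**2))*193 - 11 = (7*(-75*1))*193 - 11 = (7*(-75))*193 - 11 = -525*193 - 11 = -101325 - 11 = -101336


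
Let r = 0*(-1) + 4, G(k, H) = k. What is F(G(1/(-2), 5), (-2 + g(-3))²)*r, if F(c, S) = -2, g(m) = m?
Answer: -8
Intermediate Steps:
r = 4 (r = 0 + 4 = 4)
F(G(1/(-2), 5), (-2 + g(-3))²)*r = -2*4 = -8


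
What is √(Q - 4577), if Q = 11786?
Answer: 9*√89 ≈ 84.906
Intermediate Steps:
√(Q - 4577) = √(11786 - 4577) = √7209 = 9*√89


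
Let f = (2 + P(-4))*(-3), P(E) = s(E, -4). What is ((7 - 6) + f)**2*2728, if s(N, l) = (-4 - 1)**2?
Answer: 17459200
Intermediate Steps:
s(N, l) = 25 (s(N, l) = (-5)**2 = 25)
P(E) = 25
f = -81 (f = (2 + 25)*(-3) = 27*(-3) = -81)
((7 - 6) + f)**2*2728 = ((7 - 6) - 81)**2*2728 = (1 - 81)**2*2728 = (-80)**2*2728 = 6400*2728 = 17459200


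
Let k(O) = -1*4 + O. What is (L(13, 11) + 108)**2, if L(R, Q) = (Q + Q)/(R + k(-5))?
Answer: 51529/4 ≈ 12882.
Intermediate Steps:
k(O) = -4 + O
L(R, Q) = 2*Q/(-9 + R) (L(R, Q) = (Q + Q)/(R + (-4 - 5)) = (2*Q)/(R - 9) = (2*Q)/(-9 + R) = 2*Q/(-9 + R))
(L(13, 11) + 108)**2 = (2*11/(-9 + 13) + 108)**2 = (2*11/4 + 108)**2 = (2*11*(1/4) + 108)**2 = (11/2 + 108)**2 = (227/2)**2 = 51529/4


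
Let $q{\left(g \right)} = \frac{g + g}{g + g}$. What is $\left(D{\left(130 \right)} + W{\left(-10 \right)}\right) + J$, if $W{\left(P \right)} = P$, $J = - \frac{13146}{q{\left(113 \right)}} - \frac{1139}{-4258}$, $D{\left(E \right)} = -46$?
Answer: $- \frac{56212977}{4258} \approx -13202.0$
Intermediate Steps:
$q{\left(g \right)} = 1$ ($q{\left(g \right)} = \frac{2 g}{2 g} = 2 g \frac{1}{2 g} = 1$)
$J = - \frac{55974529}{4258}$ ($J = - \frac{13146}{1} - \frac{1139}{-4258} = \left(-13146\right) 1 - - \frac{1139}{4258} = -13146 + \frac{1139}{4258} = - \frac{55974529}{4258} \approx -13146.0$)
$\left(D{\left(130 \right)} + W{\left(-10 \right)}\right) + J = \left(-46 - 10\right) - \frac{55974529}{4258} = -56 - \frac{55974529}{4258} = - \frac{56212977}{4258}$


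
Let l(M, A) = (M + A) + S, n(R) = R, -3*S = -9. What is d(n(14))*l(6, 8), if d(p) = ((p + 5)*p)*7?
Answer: 31654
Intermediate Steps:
S = 3 (S = -1/3*(-9) = 3)
d(p) = 7*p*(5 + p) (d(p) = ((5 + p)*p)*7 = (p*(5 + p))*7 = 7*p*(5 + p))
l(M, A) = 3 + A + M (l(M, A) = (M + A) + 3 = (A + M) + 3 = 3 + A + M)
d(n(14))*l(6, 8) = (7*14*(5 + 14))*(3 + 8 + 6) = (7*14*19)*17 = 1862*17 = 31654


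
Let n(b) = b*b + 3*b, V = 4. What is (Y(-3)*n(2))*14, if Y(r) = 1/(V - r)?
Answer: 20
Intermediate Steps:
n(b) = b² + 3*b
Y(r) = 1/(4 - r)
(Y(-3)*n(2))*14 = ((-1/(-4 - 3))*(2*(3 + 2)))*14 = ((-1/(-7))*(2*5))*14 = (-1*(-⅐)*10)*14 = ((⅐)*10)*14 = (10/7)*14 = 20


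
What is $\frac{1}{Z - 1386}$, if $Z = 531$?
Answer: $- \frac{1}{855} \approx -0.0011696$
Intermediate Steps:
$\frac{1}{Z - 1386} = \frac{1}{531 - 1386} = \frac{1}{-855} = - \frac{1}{855}$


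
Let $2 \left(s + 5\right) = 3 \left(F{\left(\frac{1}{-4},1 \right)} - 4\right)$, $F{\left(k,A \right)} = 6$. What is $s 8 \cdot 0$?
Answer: $0$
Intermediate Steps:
$s = -2$ ($s = -5 + \frac{3 \left(6 - 4\right)}{2} = -5 + \frac{3 \cdot 2}{2} = -5 + \frac{1}{2} \cdot 6 = -5 + 3 = -2$)
$s 8 \cdot 0 = \left(-2\right) 8 \cdot 0 = \left(-16\right) 0 = 0$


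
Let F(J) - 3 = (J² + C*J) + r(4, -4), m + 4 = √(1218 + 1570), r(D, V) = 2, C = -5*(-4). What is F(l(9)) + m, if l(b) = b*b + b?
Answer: 9901 + 2*√697 ≈ 9953.8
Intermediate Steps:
C = 20
l(b) = b + b² (l(b) = b² + b = b + b²)
m = -4 + 2*√697 (m = -4 + √(1218 + 1570) = -4 + √2788 = -4 + 2*√697 ≈ 48.802)
F(J) = 5 + J² + 20*J (F(J) = 3 + ((J² + 20*J) + 2) = 3 + (2 + J² + 20*J) = 5 + J² + 20*J)
F(l(9)) + m = (5 + (9*(1 + 9))² + 20*(9*(1 + 9))) + (-4 + 2*√697) = (5 + (9*10)² + 20*(9*10)) + (-4 + 2*√697) = (5 + 90² + 20*90) + (-4 + 2*√697) = (5 + 8100 + 1800) + (-4 + 2*√697) = 9905 + (-4 + 2*√697) = 9901 + 2*√697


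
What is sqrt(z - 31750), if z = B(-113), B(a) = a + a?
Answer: 2*I*sqrt(7994) ≈ 178.82*I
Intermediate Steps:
B(a) = 2*a
z = -226 (z = 2*(-113) = -226)
sqrt(z - 31750) = sqrt(-226 - 31750) = sqrt(-31976) = 2*I*sqrt(7994)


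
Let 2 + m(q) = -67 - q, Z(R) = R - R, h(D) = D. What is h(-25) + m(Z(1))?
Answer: -94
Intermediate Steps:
Z(R) = 0
m(q) = -69 - q (m(q) = -2 + (-67 - q) = -69 - q)
h(-25) + m(Z(1)) = -25 + (-69 - 1*0) = -25 + (-69 + 0) = -25 - 69 = -94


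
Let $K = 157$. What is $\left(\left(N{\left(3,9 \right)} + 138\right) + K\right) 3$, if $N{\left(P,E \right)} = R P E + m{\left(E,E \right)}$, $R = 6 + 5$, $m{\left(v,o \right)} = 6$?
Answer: $1794$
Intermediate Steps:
$R = 11$
$N{\left(P,E \right)} = 6 + 11 E P$ ($N{\left(P,E \right)} = 11 P E + 6 = 11 E P + 6 = 6 + 11 E P$)
$\left(\left(N{\left(3,9 \right)} + 138\right) + K\right) 3 = \left(\left(\left(6 + 11 \cdot 9 \cdot 3\right) + 138\right) + 157\right) 3 = \left(\left(\left(6 + 297\right) + 138\right) + 157\right) 3 = \left(\left(303 + 138\right) + 157\right) 3 = \left(441 + 157\right) 3 = 598 \cdot 3 = 1794$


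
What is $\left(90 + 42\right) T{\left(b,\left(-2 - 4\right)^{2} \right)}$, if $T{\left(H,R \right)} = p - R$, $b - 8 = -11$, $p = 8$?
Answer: $-3696$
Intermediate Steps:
$b = -3$ ($b = 8 - 11 = -3$)
$T{\left(H,R \right)} = 8 - R$
$\left(90 + 42\right) T{\left(b,\left(-2 - 4\right)^{2} \right)} = \left(90 + 42\right) \left(8 - \left(-2 - 4\right)^{2}\right) = 132 \left(8 - \left(-6\right)^{2}\right) = 132 \left(8 - 36\right) = 132 \left(-28\right) = -3696$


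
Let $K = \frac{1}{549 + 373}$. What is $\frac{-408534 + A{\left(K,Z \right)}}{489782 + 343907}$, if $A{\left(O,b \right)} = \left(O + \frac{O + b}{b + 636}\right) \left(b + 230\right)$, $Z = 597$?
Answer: $- \frac{231987921824}{473879665557} \approx -0.48955$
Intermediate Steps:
$K = \frac{1}{922} \approx 0.0010846$
$A{\left(O,b \right)} = \left(230 + b\right) \left(O + \frac{O + b}{636 + b}\right)$ ($A{\left(O,b \right)} = \left(O + \frac{O + b}{636 + b}\right) \left(230 + b\right) = \left(230 + b\right) \left(O + \frac{O + b}{636 + b}\right)$)
$\frac{-408534 + A{\left(K,Z \right)}}{489782 + 343907} = \frac{-408534 + \frac{597^{2} + 230 \cdot 597 + 146510 \cdot \frac{1}{922} + \frac{597^{2}}{922} + 867 \cdot \frac{1}{922} \cdot 597}{636 + 597}}{489782 + 343907} = \frac{-408534 + \frac{356409 + 137310 + \frac{73255}{461} + \frac{1}{922} \cdot 356409 + \frac{517599}{922}}{1233}}{833689} = \left(-408534 + \frac{356409 + 137310 + \frac{73255}{461} + \frac{356409}{922} + \frac{517599}{922}}{1233}\right) \frac{1}{833689} = \left(-408534 + \frac{1}{1233} \cdot \frac{228114718}{461}\right) \frac{1}{833689} = \left(-408534 + \frac{228114718}{568413}\right) \frac{1}{833689} = \left(- \frac{231987921824}{568413}\right) \frac{1}{833689} = - \frac{231987921824}{473879665557}$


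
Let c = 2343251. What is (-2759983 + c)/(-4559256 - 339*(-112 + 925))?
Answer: 416732/4834863 ≈ 0.086193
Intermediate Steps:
(-2759983 + c)/(-4559256 - 339*(-112 + 925)) = (-2759983 + 2343251)/(-4559256 - 339*(-112 + 925)) = -416732/(-4559256 - 339*813) = -416732/(-4559256 - 275607) = -416732/(-4834863) = -416732*(-1/4834863) = 416732/4834863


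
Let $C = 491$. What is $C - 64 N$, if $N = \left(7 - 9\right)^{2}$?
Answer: $235$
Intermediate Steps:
$N = 4$ ($N = \left(-2\right)^{2} = 4$)
$C - 64 N = 491 - 256 = 235$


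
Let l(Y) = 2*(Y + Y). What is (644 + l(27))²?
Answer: 565504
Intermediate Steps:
l(Y) = 4*Y (l(Y) = 2*(2*Y) = 4*Y)
(644 + l(27))² = (644 + 4*27)² = (644 + 108)² = 752² = 565504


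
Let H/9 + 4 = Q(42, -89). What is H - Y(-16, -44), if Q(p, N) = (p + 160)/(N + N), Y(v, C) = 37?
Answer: -7406/89 ≈ -83.214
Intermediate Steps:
Q(p, N) = (160 + p)/(2*N) (Q(p, N) = (160 + p)/((2*N)) = (160 + p)*(1/(2*N)) = (160 + p)/(2*N))
H = -4113/89 (H = -36 + 9*((½)*(160 + 42)/(-89)) = -36 + 9*((½)*(-1/89)*202) = -36 + 9*(-101/89) = -36 - 909/89 = -4113/89 ≈ -46.214)
H - Y(-16, -44) = -4113/89 - 1*37 = -4113/89 - 37 = -7406/89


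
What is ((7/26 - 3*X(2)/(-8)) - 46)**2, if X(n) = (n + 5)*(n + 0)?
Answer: 4431025/2704 ≈ 1638.7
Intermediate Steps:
X(n) = n*(5 + n) (X(n) = (5 + n)*n = n*(5 + n))
((7/26 - 3*X(2)/(-8)) - 46)**2 = ((7/26 - 6*(5 + 2)/(-8)) - 46)**2 = ((7*(1/26) - 6*7*(-1/8)) - 46)**2 = ((7/26 - 3*14*(-1/8)) - 46)**2 = ((7/26 - 42*(-1/8)) - 46)**2 = ((7/26 + 21/4) - 46)**2 = (287/52 - 46)**2 = (-2105/52)**2 = 4431025/2704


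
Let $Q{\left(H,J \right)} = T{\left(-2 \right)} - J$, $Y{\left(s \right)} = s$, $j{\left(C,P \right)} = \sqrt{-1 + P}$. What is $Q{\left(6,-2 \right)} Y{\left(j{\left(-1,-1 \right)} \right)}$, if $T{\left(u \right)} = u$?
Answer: $0$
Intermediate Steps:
$Q{\left(H,J \right)} = -2 - J$
$Q{\left(6,-2 \right)} Y{\left(j{\left(-1,-1 \right)} \right)} = \left(-2 - -2\right) \sqrt{-1 - 1} = \left(-2 + 2\right) \sqrt{-2} = 0 i \sqrt{2} = 0$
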